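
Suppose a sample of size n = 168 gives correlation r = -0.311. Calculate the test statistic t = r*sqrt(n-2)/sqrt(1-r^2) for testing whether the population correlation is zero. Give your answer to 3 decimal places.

-4.216

t = r·√(n−2) / √(1−r²) with r = -0.311, n = 168
  = -0.311·√166 / √(1 − 0.096721)
  = -0.311·12.884099 / 0.950410
  = -4.006955 / 0.950410 = -4.216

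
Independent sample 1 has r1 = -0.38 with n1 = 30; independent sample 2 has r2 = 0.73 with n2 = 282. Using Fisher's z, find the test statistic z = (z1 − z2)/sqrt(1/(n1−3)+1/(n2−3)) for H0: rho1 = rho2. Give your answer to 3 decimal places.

-6.593

z1 = atanh(-0.38) = -0.400060,  z2 = atanh(0.73) = 0.928727
SE = √(1/(n1−3) + 1/(n2−3)) = √(1/27 + 1/279) = √(0.0370370 + 0.0035842) = √0.0406212 = 0.201547
z = (z1 − z2)/SE = (-0.400060 − 0.928727) / 0.201547 = -1.328787 / 0.201547 = -6.593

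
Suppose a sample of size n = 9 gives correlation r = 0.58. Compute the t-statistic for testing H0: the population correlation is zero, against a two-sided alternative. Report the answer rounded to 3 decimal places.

1.884

t = r·√(n−2) / √(1−r²) with r = 0.58, n = 9
  = 0.58·√7 / √(1 − 0.3364)
  = 0.58·2.645751 / 0.814616
  = 1.534536 / 0.814616 = 1.884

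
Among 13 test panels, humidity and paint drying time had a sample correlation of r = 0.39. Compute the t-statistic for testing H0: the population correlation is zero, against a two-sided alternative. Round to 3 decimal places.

1 − r² = 1 − 0.1521 = 0.8479;  √(1−r²) = 0.920815
√(n−2) = √11 = 3.316625
t = r·√(n−2)/√(1−r²) = 0.39 · 3.316625 / 0.920815 = 1.405

1.405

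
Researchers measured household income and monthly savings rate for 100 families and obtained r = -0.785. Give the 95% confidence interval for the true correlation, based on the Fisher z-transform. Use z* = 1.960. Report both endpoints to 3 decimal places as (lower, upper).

(-0.850, -0.696)

z_r = atanh(-0.785) = -1.058268;  SE = 1/√(n−3) = 1/√97 = 0.101535
z-limits: -1.058268 ± 1.960·0.101535 = -1.058268 ± 0.199009 = [-1.257277, -0.859259]
ρ-limits: (tanh -1.257277, tanh -0.859259) = (-0.850, -0.696)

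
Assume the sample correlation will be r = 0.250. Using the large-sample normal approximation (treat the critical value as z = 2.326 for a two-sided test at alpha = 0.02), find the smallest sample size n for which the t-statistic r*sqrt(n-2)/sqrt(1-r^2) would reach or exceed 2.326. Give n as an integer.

84

r√(n−2)/√(1−r²) ≥ 2.326  ⇔  n−2 ≥ (2.326)²·(1−r²)/r²
(1−r²)/r² = (1−0.062500)/0.062500 = 15.0000
n ≥ 2 + 5.410276·15.0000 = 2 + 81.1541 = 83.1541
⌈83.1541⌉ = 84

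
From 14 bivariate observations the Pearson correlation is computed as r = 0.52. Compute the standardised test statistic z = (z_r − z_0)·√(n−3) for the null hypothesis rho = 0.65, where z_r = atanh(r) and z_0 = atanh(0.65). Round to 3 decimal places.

-0.660

Fisher z: atanh(0.52) = 0.576340, atanh(0.65) = 0.775299
z = (z_r − z_0)·√(n−3) = (0.576340 − 0.775299)·√11 = -0.198959 · 3.316625 = -0.660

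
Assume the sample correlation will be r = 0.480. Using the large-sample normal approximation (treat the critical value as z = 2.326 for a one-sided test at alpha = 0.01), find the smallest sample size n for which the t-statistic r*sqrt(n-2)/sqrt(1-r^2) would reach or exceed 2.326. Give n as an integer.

21

Need r·√(n−2)/√(1−r²) ≥ 2.326
√(n−2) ≥ 2.326·√(1−0.230400) / 0.480 = 2.326·0.877268 / 0.480 = 4.2511
n−2 ≥ 18.0719  ⇒  n ≥ 20.0719
Smallest integer n = 21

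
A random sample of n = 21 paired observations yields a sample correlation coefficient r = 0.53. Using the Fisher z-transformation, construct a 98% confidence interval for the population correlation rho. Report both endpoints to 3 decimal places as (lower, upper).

Fisher z: z_r = atanh(r) = ½·ln((1+0.53)/(1−0.53)) = 0.590145
SE(z) = 1/√(n−3) = 1/√18 = 0.235702
98% ⇒ z* = 2.326; margin = 2.326·0.235702 = 0.548243
CI on z-scale: (0.041902, 1.138388)
Back-transform: tanh(0.041902) = 0.041877, tanh(1.138388) = 0.813871

(0.042, 0.814)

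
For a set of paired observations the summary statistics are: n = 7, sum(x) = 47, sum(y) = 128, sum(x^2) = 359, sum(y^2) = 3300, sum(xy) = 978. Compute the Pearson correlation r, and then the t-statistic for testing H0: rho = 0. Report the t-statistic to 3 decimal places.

Numerator: nΣxy − (Σx)(Σy) = 7·978 − (47)(128) = 830
Denominator: √[(nΣx²−(Σx)²)(nΣy²−(Σy)²)]
  nΣx²−(Σx)² = 7·359 − 2209 = 304;  nΣy²−(Σy)² = 7·3300 − 16384 = 6716
  √(304·6716) = √2041664 = 1428.8681
r = 830 / 1428.8681 = 0.5809
t = r·√(n−2)/√(1−r²) = 0.5809·√5 / √(1−0.337445) = 1.298932 / 0.813975 = 1.596

1.596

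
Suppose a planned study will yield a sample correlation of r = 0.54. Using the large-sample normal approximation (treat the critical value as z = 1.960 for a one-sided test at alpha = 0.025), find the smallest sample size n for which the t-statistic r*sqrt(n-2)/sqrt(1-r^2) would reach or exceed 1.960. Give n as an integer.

12

Need r·√(n−2)/√(1−r²) ≥ 1.960
√(n−2) ≥ 1.960·√(1−0.2916) / 0.54 = 1.960·0.841665 / 0.54 = 3.0549
n−2 ≥ 9.3324  ⇒  n ≥ 11.3324
Smallest integer n = 12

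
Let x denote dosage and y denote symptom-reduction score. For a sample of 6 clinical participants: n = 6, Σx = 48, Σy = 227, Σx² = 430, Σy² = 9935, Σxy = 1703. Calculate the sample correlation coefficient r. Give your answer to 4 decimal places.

S_xy = nΣxy − ΣxΣy = 6·1703 − 48·227 = 10218 − 10896 = -678
S_xx = nΣx² − (Σx)² = 6·430 − 48² = 2580 − 2304 = 276
S_yy = nΣy² − (Σy)² = 6·9935 − 227² = 59610 − 51529 = 8081
r = S_xy / √(S_xx·S_yy) = -678 / √(276·8081) = -678 / √2230356 = -678 / 1493.4376 = -0.4540

-0.4540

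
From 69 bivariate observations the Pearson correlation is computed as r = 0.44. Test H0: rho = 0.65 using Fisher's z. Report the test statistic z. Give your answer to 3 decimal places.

Fisher z: atanh(0.44) = 0.472231, atanh(0.65) = 0.775299
z = (z_r − z_0)·√(n−3) = (0.472231 − 0.775299)·√66 = -0.303068 · 8.124038 = -2.462

-2.462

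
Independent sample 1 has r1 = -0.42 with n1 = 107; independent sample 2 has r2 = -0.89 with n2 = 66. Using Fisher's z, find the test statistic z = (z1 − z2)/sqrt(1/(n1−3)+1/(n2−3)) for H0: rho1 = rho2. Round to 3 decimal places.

Fisher z-transforms: z1 = atanh(-0.42) = -0.447692, z2 = atanh(-0.89) = -1.421926; difference d = 0.974234
Var(d) = 1/104 + 1/63 = 0.0096154 + 0.0158730 = 0.0254884
z = d/√Var(d) = 0.974234 / √0.0254884 = 0.974234 / 0.159651 = 6.102

6.102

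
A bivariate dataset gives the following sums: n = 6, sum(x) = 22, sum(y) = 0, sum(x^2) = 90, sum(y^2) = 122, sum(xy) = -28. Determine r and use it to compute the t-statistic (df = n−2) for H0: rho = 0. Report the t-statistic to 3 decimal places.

S_xy = nΣxy − ΣxΣy = 6·(-28) − 22·0 = -168 − 0 = -168
S_xx = nΣx² − (Σx)² = 6·90 − 22² = 540 − 484 = 56
S_yy = nΣy² − (Σy)² = 6·122 − 0² = 732 − 0 = 732
r = S_xy / √(S_xx·S_yy) = -168 / √(56·732) = -168 / √40992 = -168 / 202.4648 = -0.8298
t = r·√(n−2)/√(1−r²) = -0.8298·√4 / √(1−0.688568) = -1.659600 / 0.558061 = -2.974

-2.974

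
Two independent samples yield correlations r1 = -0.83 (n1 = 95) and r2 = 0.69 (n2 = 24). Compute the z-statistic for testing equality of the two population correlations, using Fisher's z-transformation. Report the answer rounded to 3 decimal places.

-8.419

z1 = atanh(-0.83) = -1.188136,  z2 = atanh(0.69) = 0.847956
SE = √(1/(n1−3) + 1/(n2−3)) = √(1/92 + 1/21) = √(0.0108696 + 0.0476190) = √0.0584886 = 0.241844
z = (z1 − z2)/SE = (-1.188136 − 0.847956) / 0.241844 = -2.036092 / 0.241844 = -8.419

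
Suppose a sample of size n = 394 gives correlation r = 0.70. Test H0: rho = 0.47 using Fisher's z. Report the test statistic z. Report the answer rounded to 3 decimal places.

z_r = atanh(0.70) = 0.867301,  z_0 = atanh(0.47) = 0.510070
SE = 1/√(n−3) = 1/√391 = 0.050572
z = (z_r − z_0)/SE = (0.867301 − 0.510070) / 0.050572 = 0.357231 / 0.050572 = 7.064

7.064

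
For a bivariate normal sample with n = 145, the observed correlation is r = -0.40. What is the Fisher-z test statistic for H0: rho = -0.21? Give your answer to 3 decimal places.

Fisher z: atanh(-0.40) = -0.423649, atanh(-0.21) = -0.213171
z = (z_r − z_0)·√(n−3) = (-0.423649 − (-0.213171))·√142 = -0.210478 · 11.916375 = -2.508

-2.508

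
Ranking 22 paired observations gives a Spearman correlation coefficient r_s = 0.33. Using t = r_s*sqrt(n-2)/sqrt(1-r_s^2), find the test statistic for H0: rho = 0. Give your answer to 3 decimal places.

1.563

t = r_s·√(n−2) / √(1−r_s²) with r_s = 0.33, n = 22
  = 0.33·√20 / √(1 − 0.1089)
  = 0.33·4.472136 / 0.943981
  = 1.475805 / 0.943981 = 1.563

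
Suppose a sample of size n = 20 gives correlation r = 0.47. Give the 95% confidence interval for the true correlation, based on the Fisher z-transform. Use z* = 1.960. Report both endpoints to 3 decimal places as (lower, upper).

z_r = atanh(0.47) = 0.510070;  SE = 1/√(n−3) = 1/√17 = 0.242536
z-limits: 0.510070 ± 1.960·0.242536 = 0.510070 ± 0.475371 = [0.034699, 0.985441]
ρ-limits: (tanh 0.034699, tanh 0.985441) = (0.035, 0.755)

(0.035, 0.755)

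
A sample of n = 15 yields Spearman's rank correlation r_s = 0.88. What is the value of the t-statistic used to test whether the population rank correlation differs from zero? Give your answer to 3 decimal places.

6.680

t = r_s·√(n−2) / √(1−r_s²) with r_s = 0.88, n = 15
  = 0.88·√13 / √(1 − 0.7744)
  = 0.88·3.605551 / 0.474974
  = 3.172885 / 0.474974 = 6.680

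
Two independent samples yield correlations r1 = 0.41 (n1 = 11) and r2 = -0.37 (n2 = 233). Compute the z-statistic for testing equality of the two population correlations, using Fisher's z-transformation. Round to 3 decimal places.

2.291

z1 = atanh(0.41) = 0.435611,  z2 = atanh(-0.37) = -0.388423
SE = √(1/(n1−3) + 1/(n2−3)) = √(1/8 + 1/230) = √(0.1250000 + 0.0043478) = √0.1293478 = 0.359650
z = (z1 − z2)/SE = (0.435611 − (-0.388423)) / 0.359650 = 0.824034 / 0.359650 = 2.291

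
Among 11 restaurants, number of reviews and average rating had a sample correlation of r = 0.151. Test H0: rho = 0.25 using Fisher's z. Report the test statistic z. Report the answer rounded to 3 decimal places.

Fisher z: atanh(0.151) = 0.152164, atanh(0.25) = 0.255413
z = (z_r − z_0)·√(n−3) = (0.152164 − 0.255413)·√8 = -0.103249 · 2.828427 = -0.292

-0.292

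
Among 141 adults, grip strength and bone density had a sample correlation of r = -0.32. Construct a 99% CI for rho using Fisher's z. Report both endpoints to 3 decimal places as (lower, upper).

(-0.501, -0.112)

z_r = atanh(-0.32) = -0.331647;  SE = 1/√(n−3) = 1/√138 = 0.085126
z-limits: -0.331647 ± 2.576·0.085126 = -0.331647 ± 0.219285 = [-0.550932, -0.112362]
ρ-limits: (tanh -0.550932, tanh -0.112362) = (-0.501, -0.112)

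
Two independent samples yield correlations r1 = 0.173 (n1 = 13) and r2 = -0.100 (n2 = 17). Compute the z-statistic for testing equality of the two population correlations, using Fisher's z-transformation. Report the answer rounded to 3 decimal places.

0.664

z1 = atanh(0.173) = 0.174758,  z2 = atanh(-0.100) = -0.100335
SE = √(1/(n1−3) + 1/(n2−3)) = √(1/10 + 1/14) = √(0.1000000 + 0.0714286) = √0.1714286 = 0.414039
z = (z1 − z2)/SE = (0.174758 − (-0.100335)) / 0.414039 = 0.275093 / 0.414039 = 0.664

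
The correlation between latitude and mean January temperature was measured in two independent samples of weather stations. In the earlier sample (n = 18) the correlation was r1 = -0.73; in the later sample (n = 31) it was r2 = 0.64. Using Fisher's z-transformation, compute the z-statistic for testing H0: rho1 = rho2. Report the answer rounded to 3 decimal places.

-5.272

Fisher z-transforms: z1 = atanh(-0.73) = -0.928727, z2 = atanh(0.64) = 0.758174; difference d = -1.686901
Var(d) = 1/15 + 1/28 = 0.0666667 + 0.0357143 = 0.1023810
z = d/√Var(d) = -1.686901 / √0.1023810 = -1.686901 / 0.319970 = -5.272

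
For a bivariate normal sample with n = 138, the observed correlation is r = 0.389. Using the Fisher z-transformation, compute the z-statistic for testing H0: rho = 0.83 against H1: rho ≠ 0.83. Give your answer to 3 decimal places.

z_r = atanh(0.389) = 0.410621,  z_0 = atanh(0.83) = 1.188136
SE = 1/√(n−3) = 1/√135 = 0.086066
z = (z_r − z_0)/SE = (0.410621 − 1.188136) / 0.086066 = -0.777515 / 0.086066 = -9.034

-9.034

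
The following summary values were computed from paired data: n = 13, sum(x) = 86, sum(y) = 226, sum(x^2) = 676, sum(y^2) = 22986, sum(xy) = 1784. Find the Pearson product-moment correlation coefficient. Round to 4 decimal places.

0.2023

S_xy = nΣxy − ΣxΣy = 13·1784 − 86·226 = 23192 − 19436 = 3756
S_xx = nΣx² − (Σx)² = 13·676 − 86² = 8788 − 7396 = 1392
S_yy = nΣy² − (Σy)² = 13·22986 − 226² = 298818 − 51076 = 247742
r = S_xy / √(S_xx·S_yy) = 3756 / √(1392·247742) = 3756 / √344856864 = 3756 / 18570.3221 = 0.2023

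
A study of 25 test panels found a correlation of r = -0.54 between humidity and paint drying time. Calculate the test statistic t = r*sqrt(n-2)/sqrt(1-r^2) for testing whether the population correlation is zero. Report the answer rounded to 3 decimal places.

t = r·√(n−2) / √(1−r²) with r = -0.54, n = 25
  = -0.54·√23 / √(1 − 0.2916)
  = -0.54·4.795832 / 0.841665
  = -2.589749 / 0.841665 = -3.077

-3.077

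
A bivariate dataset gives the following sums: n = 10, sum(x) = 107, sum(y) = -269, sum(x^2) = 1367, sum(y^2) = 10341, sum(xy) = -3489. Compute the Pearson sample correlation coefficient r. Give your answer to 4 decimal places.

S_xy = nΣxy − ΣxΣy = 10·(-3489) − 107·(-269) = -34890 − (-28783) = -6107
S_xx = nΣx² − (Σx)² = 10·1367 − 107² = 13670 − 11449 = 2221
S_yy = nΣy² − (Σy)² = 10·10341 − (-269)² = 103410 − 72361 = 31049
r = S_xy / √(S_xx·S_yy) = -6107 / √(2221·31049) = -6107 / √68959829 = -6107 / 8304.2055 = -0.7354

-0.7354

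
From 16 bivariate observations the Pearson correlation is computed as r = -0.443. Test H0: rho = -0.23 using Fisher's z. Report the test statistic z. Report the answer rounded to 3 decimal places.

Fisher z: atanh(-0.443) = -0.475957, atanh(-0.23) = -0.234189
z = (z_r − z_0)·√(n−3) = (-0.475957 − (-0.234189))·√13 = -0.241768 · 3.605551 = -0.872

-0.872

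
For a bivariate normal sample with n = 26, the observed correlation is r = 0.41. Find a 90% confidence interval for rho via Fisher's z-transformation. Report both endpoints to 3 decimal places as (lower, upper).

(0.092, 0.652)

Fisher z: z_r = atanh(r) = ½·ln((1+0.41)/(1−0.41)) = 0.435611
SE(z) = 1/√(n−3) = 1/√23 = 0.208514
90% ⇒ z* = 1.645; margin = 1.645·0.208514 = 0.343006
CI on z-scale: (0.092605, 0.778617)
Back-transform: tanh(0.092605) = 0.092341, tanh(0.778617) = 0.651912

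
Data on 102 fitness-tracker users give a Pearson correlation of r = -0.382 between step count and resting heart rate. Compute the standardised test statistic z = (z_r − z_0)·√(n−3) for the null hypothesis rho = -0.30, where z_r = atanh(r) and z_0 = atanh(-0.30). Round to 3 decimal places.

Fisher z: atanh(-0.382) = -0.402399, atanh(-0.30) = -0.309520
z = (z_r − z_0)·√(n−3) = (-0.402399 − (-0.309520))·√99 = -0.092879 · 9.949874 = -0.924

-0.924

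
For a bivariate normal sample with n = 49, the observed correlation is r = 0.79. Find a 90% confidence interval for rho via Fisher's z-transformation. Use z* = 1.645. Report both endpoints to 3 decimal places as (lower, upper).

z_r = atanh(0.79) = 1.071432;  SE = 1/√(n−3) = 1/√46 = 0.147442
z-limits: 1.071432 ± 1.645·0.147442 = 1.071432 ± 0.242542 = [0.828890, 1.313974]
ρ-limits: (tanh 0.828890, tanh 1.313974) = (0.680, 0.865)

(0.680, 0.865)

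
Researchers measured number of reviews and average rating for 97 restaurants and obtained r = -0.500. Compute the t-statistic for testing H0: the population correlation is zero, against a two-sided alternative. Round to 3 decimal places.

t = r·√(n−2) / √(1−r²) with r = -0.500, n = 97
  = -0.500·√95 / √(1 − 0.250000)
  = -0.500·9.746794 / 0.866025
  = -4.873397 / 0.866025 = -5.627

-5.627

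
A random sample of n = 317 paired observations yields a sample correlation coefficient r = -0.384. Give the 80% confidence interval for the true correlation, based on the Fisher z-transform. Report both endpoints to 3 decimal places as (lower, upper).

Fisher z: z_r = atanh(r) = ½·ln((1+(-0.384))/(1−(-0.384))) = -0.404743
SE(z) = 1/√(n−3) = 1/√314 = 0.056433
80% ⇒ z* = 1.282; margin = 1.282·0.056433 = 0.072347
CI on z-scale: (-0.477090, -0.332396)
Back-transform: tanh(-0.477090) = -0.443910, tanh(-0.332396) = -0.320672

(-0.444, -0.321)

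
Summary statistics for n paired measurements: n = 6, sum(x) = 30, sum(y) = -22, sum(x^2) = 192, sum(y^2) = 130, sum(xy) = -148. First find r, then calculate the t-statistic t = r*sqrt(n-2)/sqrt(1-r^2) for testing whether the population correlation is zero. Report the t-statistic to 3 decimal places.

-3.033

Numerator: nΣxy − (Σx)(Σy) = 6·(-148) − (30)(-22) = -228
Denominator: √[(nΣx²−(Σx)²)(nΣy²−(Σy)²)]
  nΣx²−(Σx)² = 6·192 − 900 = 252;  nΣy²−(Σy)² = 6·130 − 484 = 296
  √(252·296) = √74592 = 273.1154
r = -228 / 273.1154 = -0.8348
t = r·√(n−2)/√(1−r²) = -0.8348·√4 / √(1−0.696891) = -1.669600 / 0.550553 = -3.033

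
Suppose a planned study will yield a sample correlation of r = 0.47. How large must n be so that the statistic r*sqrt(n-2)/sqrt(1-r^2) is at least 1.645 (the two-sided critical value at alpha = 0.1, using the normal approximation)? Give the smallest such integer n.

12

Need r·√(n−2)/√(1−r²) ≥ 1.645
√(n−2) ≥ 1.645·√(1−0.2209) / 0.47 = 1.645·0.882666 / 0.47 = 3.0893
n−2 ≥ 9.5438  ⇒  n ≥ 11.5438
Smallest integer n = 12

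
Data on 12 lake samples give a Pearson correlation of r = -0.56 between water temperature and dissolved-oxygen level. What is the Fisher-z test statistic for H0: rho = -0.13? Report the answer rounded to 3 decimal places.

z_r = atanh(-0.56) = -0.632833,  z_0 = atanh(-0.13) = -0.130740
SE = 1/√(n−3) = 1/√9 = 0.333333
z = (z_r − z_0)/SE = (-0.632833 − (-0.130740)) / 0.333333 = -0.502093 / 0.333333 = -1.506

-1.506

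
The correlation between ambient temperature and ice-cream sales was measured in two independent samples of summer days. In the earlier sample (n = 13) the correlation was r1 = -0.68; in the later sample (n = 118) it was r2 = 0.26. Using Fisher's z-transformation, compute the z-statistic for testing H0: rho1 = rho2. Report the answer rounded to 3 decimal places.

-3.322

Fisher z-transforms: z1 = atanh(-0.68) = -0.829114, z2 = atanh(0.26) = 0.266108; difference d = -1.095222
Var(d) = 1/10 + 1/115 = 0.1000000 + 0.0086957 = 0.1086957
z = d/√Var(d) = -1.095222 / √0.1086957 = -1.095222 / 0.329690 = -3.322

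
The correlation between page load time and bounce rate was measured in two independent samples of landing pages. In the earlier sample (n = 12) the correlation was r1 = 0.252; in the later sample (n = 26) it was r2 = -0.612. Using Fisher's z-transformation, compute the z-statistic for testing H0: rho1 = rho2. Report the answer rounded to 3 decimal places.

2.466

Fisher z-transforms: z1 = atanh(0.252) = 0.257547, z2 = atanh(-0.612) = -0.712113; difference d = 0.969660
Var(d) = 1/9 + 1/23 = 0.1111111 + 0.0434783 = 0.1545894
z = d/√Var(d) = 0.969660 / √0.1545894 = 0.969660 / 0.393179 = 2.466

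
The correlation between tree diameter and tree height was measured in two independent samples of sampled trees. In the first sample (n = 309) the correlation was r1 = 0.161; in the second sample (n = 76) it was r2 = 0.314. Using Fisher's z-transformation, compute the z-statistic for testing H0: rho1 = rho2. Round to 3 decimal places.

Fisher z-transforms: z1 = atanh(0.161) = 0.162413, z2 = atanh(0.314) = 0.324977; difference d = -0.162564
Var(d) = 1/306 + 1/73 = 0.0032680 + 0.0136986 = 0.0169666
z = d/√Var(d) = -0.162564 / √0.0169666 = -0.162564 / 0.130256 = -1.248

-1.248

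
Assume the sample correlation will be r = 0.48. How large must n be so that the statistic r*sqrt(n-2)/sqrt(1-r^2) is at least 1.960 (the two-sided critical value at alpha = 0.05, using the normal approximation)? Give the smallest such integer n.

15

r√(n−2)/√(1−r²) ≥ 1.960  ⇔  n−2 ≥ (1.960)²·(1−r²)/r²
(1−r²)/r² = (1−0.2304)/0.2304 = 3.3403
n ≥ 2 + 3.8416·3.3403 = 2 + 12.8321 = 14.8321
⌈14.8321⌉ = 15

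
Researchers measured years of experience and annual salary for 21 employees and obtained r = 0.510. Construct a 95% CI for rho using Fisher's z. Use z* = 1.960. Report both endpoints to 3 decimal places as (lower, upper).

z_r = atanh(0.510) = 0.562730;  SE = 1/√(n−3) = 1/√18 = 0.235702
z-limits: 0.562730 ± 1.960·0.235702 = 0.562730 ± 0.461976 = [0.100754, 1.024706]
ρ-limits: (tanh 0.100754, tanh 1.024706) = (0.100, 0.772)

(0.100, 0.772)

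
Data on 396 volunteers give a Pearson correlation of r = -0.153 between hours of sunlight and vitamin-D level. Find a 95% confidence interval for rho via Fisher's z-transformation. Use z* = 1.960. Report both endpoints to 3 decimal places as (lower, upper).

Fisher z: z_r = atanh(r) = ½·ln((1+(-0.153))/(1−(-0.153))) = -0.154211
SE(z) = 1/√(n−3) = 1/√393 = 0.050443
95% ⇒ z* = 1.960; margin = 1.960·0.050443 = 0.098868
CI on z-scale: (-0.253079, -0.055343)
Back-transform: tanh(-0.253079) = -0.247811, tanh(-0.055343) = -0.055287

(-0.248, -0.055)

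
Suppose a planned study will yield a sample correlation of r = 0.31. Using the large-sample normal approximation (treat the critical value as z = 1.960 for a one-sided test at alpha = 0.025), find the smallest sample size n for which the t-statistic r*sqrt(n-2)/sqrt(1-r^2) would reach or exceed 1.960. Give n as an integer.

39

Need r·√(n−2)/√(1−r²) ≥ 1.960
√(n−2) ≥ 1.960·√(1−0.0961) / 0.31 = 1.960·0.950737 / 0.31 = 6.0111
n−2 ≥ 36.1333  ⇒  n ≥ 38.1333
Smallest integer n = 39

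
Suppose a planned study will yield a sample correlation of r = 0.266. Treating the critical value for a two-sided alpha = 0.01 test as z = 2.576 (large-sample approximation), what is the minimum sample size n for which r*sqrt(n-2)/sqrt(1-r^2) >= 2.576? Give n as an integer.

90

r√(n−2)/√(1−r²) ≥ 2.576  ⇔  n−2 ≥ (2.576)²·(1−r²)/r²
(1−r²)/r² = (1−0.070756)/0.070756 = 13.1331
n ≥ 2 + 6.635776·13.1331 = 2 + 87.1483 = 89.1483
⌈89.1483⌉ = 90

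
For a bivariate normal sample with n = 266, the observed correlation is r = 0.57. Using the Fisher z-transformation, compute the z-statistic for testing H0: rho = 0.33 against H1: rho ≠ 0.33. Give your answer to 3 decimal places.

4.941

Fisher z: atanh(0.57) = 0.647523, atanh(0.33) = 0.342828
z = (z_r − z_0)·√(n−3) = (0.647523 − 0.342828)·√263 = 0.304695 · 16.217275 = 4.941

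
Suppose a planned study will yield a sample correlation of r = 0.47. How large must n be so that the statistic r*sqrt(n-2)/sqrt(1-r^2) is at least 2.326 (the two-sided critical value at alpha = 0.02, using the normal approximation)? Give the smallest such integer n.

22

Need r·√(n−2)/√(1−r²) ≥ 2.326
√(n−2) ≥ 2.326·√(1−0.2209) / 0.47 = 2.326·0.882666 / 0.47 = 4.3683
n−2 ≥ 19.0820  ⇒  n ≥ 21.0820
Smallest integer n = 22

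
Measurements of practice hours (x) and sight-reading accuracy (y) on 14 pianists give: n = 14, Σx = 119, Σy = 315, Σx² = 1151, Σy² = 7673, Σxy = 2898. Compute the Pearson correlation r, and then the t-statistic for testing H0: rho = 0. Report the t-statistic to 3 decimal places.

4.201

S_xy = nΣxy − ΣxΣy = 14·2898 − 119·315 = 40572 − 37485 = 3087
S_xx = nΣx² − (Σx)² = 14·1151 − 119² = 16114 − 14161 = 1953
S_yy = nΣy² − (Σy)² = 14·7673 − 315² = 107422 − 99225 = 8197
r = S_xy / √(S_xx·S_yy) = 3087 / √(1953·8197) = 3087 / √16008741 = 3087 / 4001.0925 = 0.7715
t = r·√(n−2)/√(1−r²) = 0.7715·√12 / √(1−0.595212) = 2.672554 / 0.636230 = 4.201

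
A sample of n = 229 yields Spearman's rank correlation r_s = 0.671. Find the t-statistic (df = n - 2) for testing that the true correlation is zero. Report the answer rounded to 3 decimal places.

13.635

t = r_s·√(n−2) / √(1−r_s²) with r_s = 0.671, n = 229
  = 0.671·√227 / √(1 − 0.450241)
  = 0.671·15.066519 / 0.741457
  = 10.109634 / 0.741457 = 13.635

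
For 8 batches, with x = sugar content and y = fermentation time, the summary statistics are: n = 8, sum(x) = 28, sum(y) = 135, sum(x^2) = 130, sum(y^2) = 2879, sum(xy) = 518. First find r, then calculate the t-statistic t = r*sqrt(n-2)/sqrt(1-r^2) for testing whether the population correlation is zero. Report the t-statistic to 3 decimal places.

S_xy = nΣxy − ΣxΣy = 8·518 − 28·135 = 4144 − 3780 = 364
S_xx = nΣx² − (Σx)² = 8·130 − 28² = 1040 − 784 = 256
S_yy = nΣy² − (Σy)² = 8·2879 − 135² = 23032 − 18225 = 4807
r = S_xy / √(S_xx·S_yy) = 364 / √(256·4807) = 364 / √1230592 = 364 / 1109.3205 = 0.3281
t = r·√(n−2)/√(1−r²) = 0.3281·√6 / √(1−0.107650) = 0.803678 / 0.944643 = 0.851

0.851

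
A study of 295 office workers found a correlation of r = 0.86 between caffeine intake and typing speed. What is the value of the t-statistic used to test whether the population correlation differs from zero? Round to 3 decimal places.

1 − r² = 1 − 0.7396 = 0.2604;  √(1−r²) = 0.510294
√(n−2) = √293 = 17.117243
t = r·√(n−2)/√(1−r²) = 0.86 · 17.117243 / 0.510294 = 28.848

28.848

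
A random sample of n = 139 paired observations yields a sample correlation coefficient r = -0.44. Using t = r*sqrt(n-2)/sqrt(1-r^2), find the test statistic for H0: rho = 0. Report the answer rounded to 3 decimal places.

1 − r² = 1 − 0.1936 = 0.8064;  √(1−r²) = 0.897998
√(n−2) = √137 = 11.704700
t = r·√(n−2)/√(1−r²) = -0.44 · 11.704700 / 0.897998 = -5.735

-5.735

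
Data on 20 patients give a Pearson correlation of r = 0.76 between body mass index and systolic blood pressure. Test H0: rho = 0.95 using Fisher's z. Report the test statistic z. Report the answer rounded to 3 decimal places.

-3.445

z_r = atanh(0.76) = 0.996215,  z_0 = atanh(0.95) = 1.831781
SE = 1/√(n−3) = 1/√17 = 0.242536
z = (z_r − z_0)/SE = (0.996215 − 1.831781) / 0.242536 = -0.835566 / 0.242536 = -3.445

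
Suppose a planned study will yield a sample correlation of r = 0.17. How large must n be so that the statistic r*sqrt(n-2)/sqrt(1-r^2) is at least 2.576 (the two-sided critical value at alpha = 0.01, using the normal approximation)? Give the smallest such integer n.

225

r√(n−2)/√(1−r²) ≥ 2.576  ⇔  n−2 ≥ (2.576)²·(1−r²)/r²
(1−r²)/r² = (1−0.0289)/0.0289 = 33.6021
n ≥ 2 + 6.635776·33.6021 = 2 + 222.9760 = 224.9760
⌈224.9760⌉ = 225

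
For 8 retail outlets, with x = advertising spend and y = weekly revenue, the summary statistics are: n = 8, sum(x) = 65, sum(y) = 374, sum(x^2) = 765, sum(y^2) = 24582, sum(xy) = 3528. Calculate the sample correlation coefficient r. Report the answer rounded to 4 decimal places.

0.3773

S_xy = nΣxy − ΣxΣy = 8·3528 − 65·374 = 28224 − 24310 = 3914
S_xx = nΣx² − (Σx)² = 8·765 − 65² = 6120 − 4225 = 1895
S_yy = nΣy² − (Σy)² = 8·24582 − 374² = 196656 − 139876 = 56780
r = S_xy / √(S_xx·S_yy) = 3914 / √(1895·56780) = 3914 / √107598100 = 3914 / 10372.9504 = 0.3773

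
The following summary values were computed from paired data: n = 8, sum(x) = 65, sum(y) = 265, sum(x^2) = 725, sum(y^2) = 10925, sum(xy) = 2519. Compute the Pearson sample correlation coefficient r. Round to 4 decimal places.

0.5628

S_xy = nΣxy − ΣxΣy = 8·2519 − 65·265 = 20152 − 17225 = 2927
S_xx = nΣx² − (Σx)² = 8·725 − 65² = 5800 − 4225 = 1575
S_yy = nΣy² − (Σy)² = 8·10925 − 265² = 87400 − 70225 = 17175
r = S_xy / √(S_xx·S_yy) = 2927 / √(1575·17175) = 2927 / √27050625 = 2927 / 5201.0215 = 0.5628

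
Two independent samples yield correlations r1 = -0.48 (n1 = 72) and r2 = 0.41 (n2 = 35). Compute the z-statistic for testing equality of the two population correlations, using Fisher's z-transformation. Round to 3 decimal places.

-4.482

Fisher z-transforms: z1 = atanh(-0.48) = -0.522984, z2 = atanh(0.41) = 0.435611; difference d = -0.958595
Var(d) = 1/69 + 1/32 = 0.0144928 + 0.0312500 = 0.0457428
z = d/√Var(d) = -0.958595 / √0.0457428 = -0.958595 / 0.213876 = -4.482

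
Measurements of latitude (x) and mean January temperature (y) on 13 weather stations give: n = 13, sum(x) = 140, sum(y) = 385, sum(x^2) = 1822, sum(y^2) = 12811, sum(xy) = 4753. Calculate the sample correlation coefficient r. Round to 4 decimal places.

0.9119

S_xy = nΣxy − ΣxΣy = 13·4753 − 140·385 = 61789 − 53900 = 7889
S_xx = nΣx² − (Σx)² = 13·1822 − 140² = 23686 − 19600 = 4086
S_yy = nΣy² − (Σy)² = 13·12811 − 385² = 166543 − 148225 = 18318
r = S_xy / √(S_xx·S_yy) = 7889 / √(4086·18318) = 7889 / √74847348 = 7889 / 8651.4362 = 0.9119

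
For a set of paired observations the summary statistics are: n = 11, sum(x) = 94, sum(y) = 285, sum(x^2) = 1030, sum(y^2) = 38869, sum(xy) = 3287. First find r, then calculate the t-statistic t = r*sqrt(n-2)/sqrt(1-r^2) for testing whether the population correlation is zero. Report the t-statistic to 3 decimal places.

1.009

Numerator: nΣxy − (Σx)(Σy) = 11·3287 − (94)(285) = 9367
Denominator: √[(nΣx²−(Σx)²)(nΣy²−(Σy)²)]
  nΣx²−(Σx)² = 11·1030 − 8836 = 2494;  nΣy²−(Σy)² = 11·38869 − 81225 = 346334
  √(2494·346334) = √863756996 = 29389.7430
r = 9367 / 29389.7430 = 0.3187
t = r·√(n−2)/√(1−r²) = 0.3187·√9 / √(1−0.101570) = 0.956100 / 0.947855 = 1.009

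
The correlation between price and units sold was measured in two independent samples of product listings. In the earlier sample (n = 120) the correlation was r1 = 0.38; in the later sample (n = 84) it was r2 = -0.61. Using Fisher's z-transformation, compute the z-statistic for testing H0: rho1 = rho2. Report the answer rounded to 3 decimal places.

7.672

z1 = atanh(0.38) = 0.400060,  z2 = atanh(-0.61) = -0.708921
SE = √(1/(n1−3) + 1/(n2−3)) = √(1/117 + 1/81) = √(0.0085470 + 0.0123457) = √0.0208927 = 0.144543
z = (z1 − z2)/SE = (0.400060 − (-0.708921)) / 0.144543 = 1.108981 / 0.144543 = 7.672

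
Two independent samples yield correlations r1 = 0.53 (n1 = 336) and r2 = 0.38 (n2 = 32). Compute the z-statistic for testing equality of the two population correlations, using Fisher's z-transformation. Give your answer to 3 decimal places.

z1 = atanh(0.53) = 0.590145,  z2 = atanh(0.38) = 0.400060
SE = √(1/(n1−3) + 1/(n2−3)) = √(1/333 + 1/29) = √(0.0030030 + 0.0344828) = √0.0374858 = 0.193612
z = (z1 − z2)/SE = (0.590145 − 0.400060) / 0.193612 = 0.190085 / 0.193612 = 0.982

0.982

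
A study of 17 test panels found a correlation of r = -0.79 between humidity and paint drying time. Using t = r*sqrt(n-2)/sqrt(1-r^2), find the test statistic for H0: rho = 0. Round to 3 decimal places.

-4.990

1 − r² = 1 − 0.6241 = 0.3759;  √(1−r²) = 0.613107
√(n−2) = √15 = 3.872983
t = r·√(n−2)/√(1−r²) = -0.79 · 3.872983 / 0.613107 = -4.990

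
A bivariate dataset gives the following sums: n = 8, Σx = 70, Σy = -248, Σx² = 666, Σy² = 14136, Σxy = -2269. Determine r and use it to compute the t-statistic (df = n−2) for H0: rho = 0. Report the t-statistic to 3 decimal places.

-0.419

S_xy = nΣxy − ΣxΣy = 8·(-2269) − 70·(-248) = -18152 − (-17360) = -792
S_xx = nΣx² − (Σx)² = 8·666 − 70² = 5328 − 4900 = 428
S_yy = nΣy² − (Σy)² = 8·14136 − (-248)² = 113088 − 61504 = 51584
r = S_xy / √(S_xx·S_yy) = -792 / √(428·51584) = -792 / √22077952 = -792 / 4698.7181 = -0.1686
t = r·√(n−2)/√(1−r²) = -0.1686·√6 / √(1−0.028426) = -0.412984 / 0.985685 = -0.419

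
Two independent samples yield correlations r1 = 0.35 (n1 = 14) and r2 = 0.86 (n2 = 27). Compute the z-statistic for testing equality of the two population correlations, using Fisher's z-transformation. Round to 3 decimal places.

Fisher z-transforms: z1 = atanh(0.35) = 0.365444, z2 = atanh(0.86) = 1.293345; difference d = -0.927901
Var(d) = 1/11 + 1/24 = 0.0909091 + 0.0416667 = 0.1325758
z = d/√Var(d) = -0.927901 / √0.1325758 = -0.927901 / 0.364110 = -2.548

-2.548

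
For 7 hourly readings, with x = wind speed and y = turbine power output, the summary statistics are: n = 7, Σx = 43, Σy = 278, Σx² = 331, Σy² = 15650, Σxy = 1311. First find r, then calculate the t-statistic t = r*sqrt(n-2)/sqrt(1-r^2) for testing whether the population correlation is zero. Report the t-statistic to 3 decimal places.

Numerator: nΣxy − (Σx)(Σy) = 7·1311 − (43)(278) = -2777
Denominator: √[(nΣx²−(Σx)²)(nΣy²−(Σy)²)]
  nΣx²−(Σx)² = 7·331 − 1849 = 468;  nΣy²−(Σy)² = 7·15650 − 77284 = 32266
  √(468·32266) = √15100488 = 3885.9346
r = -2777 / 3885.9346 = -0.7146
t = r·√(n−2)/√(1−r²) = -0.7146·√5 / √(1−0.510653) = -1.597894 / 0.699533 = -2.284

-2.284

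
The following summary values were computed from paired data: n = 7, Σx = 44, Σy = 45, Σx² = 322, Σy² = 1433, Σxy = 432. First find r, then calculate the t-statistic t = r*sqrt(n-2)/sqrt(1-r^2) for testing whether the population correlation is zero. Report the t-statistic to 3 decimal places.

S_xy = nΣxy − ΣxΣy = 7·432 − 44·45 = 3024 − 1980 = 1044
S_xx = nΣx² − (Σx)² = 7·322 − 44² = 2254 − 1936 = 318
S_yy = nΣy² − (Σy)² = 7·1433 − 45² = 10031 − 2025 = 8006
r = S_xy / √(S_xx·S_yy) = 1044 / √(318·8006) = 1044 / √2545908 = 1044 / 1595.5902 = 0.6543
t = r·√(n−2)/√(1−r²) = 0.6543·√5 / √(1−0.428108) = 1.463059 / 0.756235 = 1.935

1.935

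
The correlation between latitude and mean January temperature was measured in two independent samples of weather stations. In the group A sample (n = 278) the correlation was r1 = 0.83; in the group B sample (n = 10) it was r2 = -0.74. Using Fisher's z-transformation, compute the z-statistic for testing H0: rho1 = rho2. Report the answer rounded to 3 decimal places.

5.588

Fisher z-transforms: z1 = atanh(0.83) = 1.188136, z2 = atanh(-0.74) = -0.950479; difference d = 2.138615
Var(d) = 1/275 + 1/7 = 0.0036364 + 0.1428571 = 0.1464935
z = d/√Var(d) = 2.138615 / √0.1464935 = 2.138615 / 0.382745 = 5.588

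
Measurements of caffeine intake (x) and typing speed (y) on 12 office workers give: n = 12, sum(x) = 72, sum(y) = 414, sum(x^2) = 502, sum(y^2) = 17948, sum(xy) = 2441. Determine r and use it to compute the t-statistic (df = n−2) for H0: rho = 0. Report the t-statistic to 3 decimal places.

-0.269

S_xy = nΣxy − ΣxΣy = 12·2441 − 72·414 = 29292 − 29808 = -516
S_xx = nΣx² − (Σx)² = 12·502 − 72² = 6024 − 5184 = 840
S_yy = nΣy² − (Σy)² = 12·17948 − 414² = 215376 − 171396 = 43980
r = S_xy / √(S_xx·S_yy) = -516 / √(840·43980) = -516 / √36943200 = -516 / 6078.0918 = -0.0849
t = r·√(n−2)/√(1−r²) = -0.0849·√10 / √(1−0.007208) = -0.268477 / 0.996389 = -0.269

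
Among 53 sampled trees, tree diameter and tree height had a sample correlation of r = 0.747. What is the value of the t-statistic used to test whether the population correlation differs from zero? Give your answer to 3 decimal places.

8.024

1 − r² = 1 − 0.558009 = 0.441991;  √(1−r²) = 0.664824
√(n−2) = √51 = 7.141428
t = r·√(n−2)/√(1−r²) = 0.747 · 7.141428 / 0.664824 = 8.024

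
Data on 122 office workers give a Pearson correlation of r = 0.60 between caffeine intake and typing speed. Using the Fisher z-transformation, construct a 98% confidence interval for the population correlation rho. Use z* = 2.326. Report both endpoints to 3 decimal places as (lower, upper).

Fisher z: z_r = atanh(r) = ½·ln((1+0.60)/(1−0.60)) = 0.693147
SE(z) = 1/√(n−3) = 1/√119 = 0.091670
98% ⇒ z* = 2.326; margin = 2.326·0.091670 = 0.213224
CI on z-scale: (0.479923, 0.906371)
Back-transform: tanh(0.479923) = 0.446182, tanh(0.906371) = 0.719386

(0.446, 0.719)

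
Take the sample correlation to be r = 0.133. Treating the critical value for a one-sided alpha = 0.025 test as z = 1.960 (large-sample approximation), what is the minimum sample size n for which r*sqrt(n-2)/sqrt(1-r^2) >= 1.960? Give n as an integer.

r√(n−2)/√(1−r²) ≥ 1.960  ⇔  n−2 ≥ (1.960)²·(1−r²)/r²
(1−r²)/r² = (1−0.017689)/0.017689 = 55.5323
n ≥ 2 + 3.8416·55.5323 = 2 + 213.3329 = 215.3329
⌈215.3329⌉ = 216

216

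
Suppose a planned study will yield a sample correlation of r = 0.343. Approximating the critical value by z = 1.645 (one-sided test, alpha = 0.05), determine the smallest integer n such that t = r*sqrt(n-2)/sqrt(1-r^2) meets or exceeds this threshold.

23

r√(n−2)/√(1−r²) ≥ 1.645  ⇔  n−2 ≥ (1.645)²·(1−r²)/r²
(1−r²)/r² = (1−0.117649)/0.117649 = 7.4999
n ≥ 2 + 2.706025·7.4999 = 2 + 20.2949 = 22.2949
⌈22.2949⌉ = 23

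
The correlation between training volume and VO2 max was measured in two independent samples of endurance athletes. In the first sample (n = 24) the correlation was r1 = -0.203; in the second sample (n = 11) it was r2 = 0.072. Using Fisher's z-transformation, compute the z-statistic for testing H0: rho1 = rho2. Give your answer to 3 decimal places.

-0.669

z1 = atanh(-0.203) = -0.205860,  z2 = atanh(0.072) = 0.072125
SE = √(1/(n1−3) + 1/(n2−3)) = √(1/21 + 1/8) = √(0.0476190 + 0.1250000) = √0.1726190 = 0.415474
z = (z1 − z2)/SE = (-0.205860 − 0.072125) / 0.415474 = -0.277985 / 0.415474 = -0.669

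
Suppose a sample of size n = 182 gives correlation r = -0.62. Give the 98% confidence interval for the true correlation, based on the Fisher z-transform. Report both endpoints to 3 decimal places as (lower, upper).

(-0.716, -0.501)

z_r = atanh(-0.62) = -0.725005;  SE = 1/√(n−3) = 1/√179 = 0.074744
z-limits: -0.725005 ± 2.326·0.074744 = -0.725005 ± 0.173855 = [-0.898860, -0.551150]
ρ-limits: (tanh -0.898860, tanh -0.551150) = (-0.716, -0.501)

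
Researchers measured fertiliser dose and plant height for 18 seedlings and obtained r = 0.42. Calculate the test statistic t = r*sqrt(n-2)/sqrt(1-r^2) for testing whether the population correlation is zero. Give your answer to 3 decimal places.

1 − r² = 1 − 0.1764 = 0.8236;  √(1−r²) = 0.907524
√(n−2) = √16 = 4.000000
t = r·√(n−2)/√(1−r²) = 0.42 · 4.000000 / 0.907524 = 1.851

1.851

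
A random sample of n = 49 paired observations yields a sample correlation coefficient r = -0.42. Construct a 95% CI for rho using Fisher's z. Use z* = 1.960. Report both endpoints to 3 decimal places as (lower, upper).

Fisher z: z_r = atanh(r) = ½·ln((1+(-0.42))/(1−(-0.42))) = -0.447692
SE(z) = 1/√(n−3) = 1/√46 = 0.147442
95% ⇒ z* = 1.960; margin = 1.960·0.147442 = 0.288986
CI on z-scale: (-0.736678, -0.158706)
Back-transform: tanh(-0.736678) = -0.627134, tanh(-0.158706) = -0.157387

(-0.627, -0.157)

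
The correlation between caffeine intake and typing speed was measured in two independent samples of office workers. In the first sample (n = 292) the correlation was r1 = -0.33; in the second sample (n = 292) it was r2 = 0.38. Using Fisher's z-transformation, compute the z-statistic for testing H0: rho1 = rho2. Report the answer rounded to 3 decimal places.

z1 = atanh(-0.33) = -0.342828,  z2 = atanh(0.38) = 0.400060
SE = √(1/(n1−3) + 1/(n2−3)) = √(1/289 + 1/289) = √(0.0034602 + 0.0034602) = √0.0069204 = 0.083189
z = (z1 − z2)/SE = (-0.342828 − 0.400060) / 0.083189 = -0.742888 / 0.083189 = -8.930

-8.930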